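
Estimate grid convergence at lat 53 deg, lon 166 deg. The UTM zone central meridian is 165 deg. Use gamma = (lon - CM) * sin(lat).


gamma = (166 - 165) * sin(53) = 1 * 0.798636 = 0.799 degrees

0.799 degrees


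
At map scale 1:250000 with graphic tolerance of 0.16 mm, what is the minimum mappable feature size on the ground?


ground = 0.16 mm * 250000 / 1000 = 40.0 m

40.0 m


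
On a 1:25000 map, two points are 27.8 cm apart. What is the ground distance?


ground = 27.8 cm * 25000 / 100 = 6950.0 m = 6.95 km

6.95 km


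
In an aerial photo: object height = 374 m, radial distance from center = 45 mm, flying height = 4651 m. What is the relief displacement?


d = h * r / H = 374 * 45 / 4651 = 3.62 mm

3.62 mm


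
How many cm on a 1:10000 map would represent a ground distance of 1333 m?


map_cm = 1333 * 100 / 10000 = 13.33 cm

13.33 cm


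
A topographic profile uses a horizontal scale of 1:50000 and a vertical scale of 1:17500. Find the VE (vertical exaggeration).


VE = horizontal_scale / vertical_scale = 50000 / 17500 ≈ 2.9

2.9x


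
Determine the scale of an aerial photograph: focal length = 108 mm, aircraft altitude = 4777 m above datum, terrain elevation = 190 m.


scale = f / (H - h) = 108 mm / 4587 m = 108 / 4587000 = 1:42472

1:42472


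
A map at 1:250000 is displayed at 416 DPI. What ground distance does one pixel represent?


pixel_cm = 2.54 / 416 ≈ 0.006106 cm
ground = pixel_cm * 250000 / 100 = 2.54 * 250000 / (416 * 100) = 635000 / 41600 ≈ 15.26 m

15.26 m


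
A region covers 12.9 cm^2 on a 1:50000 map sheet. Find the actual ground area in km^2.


ground_area = 12.9 * (50000/100)^2 = 3225000.0 m^2 = 3.225 km^2

3.225 km^2


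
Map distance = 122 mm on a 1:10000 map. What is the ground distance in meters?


ground = 122 mm * 10000 / 1000 = 1220.0 m

1220.0 m


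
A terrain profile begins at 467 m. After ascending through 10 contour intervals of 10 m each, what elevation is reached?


elevation = 467 + 10 * 10 = 567 m

567 m


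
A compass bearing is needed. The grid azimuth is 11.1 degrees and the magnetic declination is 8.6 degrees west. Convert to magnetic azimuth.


magnetic azimuth = grid azimuth - declination (east +ve)
mag_az = 11.1 - -8.6 = 19.7 degrees

19.7 degrees


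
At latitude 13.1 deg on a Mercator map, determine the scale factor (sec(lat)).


SF = 1 / cos(13.1) = 1 / 0.973976 = 1.027

1.027


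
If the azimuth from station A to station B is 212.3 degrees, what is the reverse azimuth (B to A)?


back azimuth = (212.3 + 180) mod 360 = 32.3 degrees

32.3 degrees


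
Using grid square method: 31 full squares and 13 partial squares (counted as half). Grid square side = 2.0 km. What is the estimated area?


effective squares = 31 + 13 * 0.5 = 37.5
area = 37.5 * 4.0 = 150.0 km^2

150.0 km^2


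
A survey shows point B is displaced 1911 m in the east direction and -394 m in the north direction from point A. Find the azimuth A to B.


az = atan2(1911, -394) = 101.6 deg
adjusted to 0-360: 101.6 degrees

101.6 degrees


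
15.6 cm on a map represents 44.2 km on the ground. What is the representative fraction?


ground = 44.2 km = 4420000 cm; RF denominator = ground / map = 4420000 / 15.6 ≈ 283333; RF = 1:283333

1:283333


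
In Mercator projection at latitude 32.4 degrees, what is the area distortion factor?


area_distortion = 1/cos^2(32.4) = 1.403

1.403


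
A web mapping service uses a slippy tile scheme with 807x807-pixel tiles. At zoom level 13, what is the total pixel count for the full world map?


tiles per axis = 2^13 = 8192
total tiles = 8192^2 = 67108864
pixels per axis = 8192 * 807 = 6610944
total pixels = 6610944^2 = 43704580571136

43704580571136 pixels


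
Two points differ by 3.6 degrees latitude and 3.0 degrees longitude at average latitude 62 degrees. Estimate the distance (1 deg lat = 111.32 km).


dlat_km = 3.6 * 111.32 = 400.752
dlon_km = 3.0 * 111.32 * cos(62) ≈ 156.785
dist = sqrt(400.752^2 + 156.785^2) ≈ 430.3 km

430.3 km


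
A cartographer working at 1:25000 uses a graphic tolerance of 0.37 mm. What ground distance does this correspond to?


ground = 0.37 mm * 25000 / 1000 = 9.25 m

9.25 m


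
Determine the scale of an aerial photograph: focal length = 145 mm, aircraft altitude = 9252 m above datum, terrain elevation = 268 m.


scale = f / (H - h) = 145 mm / 8984 m = 145 / 8984000 = 1:61959

1:61959


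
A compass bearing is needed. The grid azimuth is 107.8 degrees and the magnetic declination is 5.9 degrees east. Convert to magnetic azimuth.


magnetic azimuth = grid azimuth - declination (east +ve)
mag_az = 107.8 - 5.9 = 101.9 degrees

101.9 degrees


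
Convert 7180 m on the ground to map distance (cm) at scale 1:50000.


map_cm = 7180 * 100 / 50000 = 14.36 cm

14.36 cm


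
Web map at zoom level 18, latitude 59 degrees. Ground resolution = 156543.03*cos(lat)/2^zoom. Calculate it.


res = 156543.03 * cos(59) / 2^18 = 156543.03 * 0.51503807 / 262144 = 0.31 m/pixel

0.31 m/pixel


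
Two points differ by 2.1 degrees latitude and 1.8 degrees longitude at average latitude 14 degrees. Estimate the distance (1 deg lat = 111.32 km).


dlat_km = 2.1 * 111.32 = 233.772
dlon_km = 1.8 * 111.32 * cos(14) ≈ 194.424
dist = sqrt(233.772^2 + 194.424^2) ≈ 304.1 km

304.1 km


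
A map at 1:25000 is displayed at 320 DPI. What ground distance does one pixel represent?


pixel_cm = 2.54 / 320 ≈ 0.007938 cm
ground = pixel_cm * 25000 / 100 = 2.54 * 25000 / (320 * 100) = 63500 / 32000 ≈ 1.98 m

1.98 m


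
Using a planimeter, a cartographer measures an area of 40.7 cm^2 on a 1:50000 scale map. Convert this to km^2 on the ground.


ground_area = 40.7 * (50000/100)^2 = 10175000.0 m^2 = 10.175 km^2

10.175 km^2


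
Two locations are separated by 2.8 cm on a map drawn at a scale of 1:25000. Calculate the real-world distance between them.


ground = 2.8 cm * 25000 / 100 = 700.0 m

700.0 m


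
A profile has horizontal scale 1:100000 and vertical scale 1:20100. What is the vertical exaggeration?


VE = horizontal_scale / vertical_scale = 100000 / 20100 ≈ 5.0

5.0x


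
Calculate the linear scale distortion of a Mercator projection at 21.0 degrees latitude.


SF = 1 / cos(21.0) = 1 / 0.93358 = 1.071

1.071


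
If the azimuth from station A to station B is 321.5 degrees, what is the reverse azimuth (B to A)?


back azimuth = (321.5 + 180) mod 360 = 141.5 degrees

141.5 degrees


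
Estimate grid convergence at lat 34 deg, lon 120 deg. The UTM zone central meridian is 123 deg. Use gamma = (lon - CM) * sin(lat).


gamma = (120 - 123) * sin(34) = -3 * 0.559193 = -1.678 degrees

-1.678 degrees


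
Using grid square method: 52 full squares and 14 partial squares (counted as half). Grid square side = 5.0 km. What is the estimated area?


effective squares = 52 + 14 * 0.5 = 59.0
area = 59.0 * 25.0 = 1475.0 km^2

1475.0 km^2


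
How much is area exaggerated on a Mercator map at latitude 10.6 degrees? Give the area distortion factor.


area_distortion = 1/cos^2(10.6) = 1.035

1.035


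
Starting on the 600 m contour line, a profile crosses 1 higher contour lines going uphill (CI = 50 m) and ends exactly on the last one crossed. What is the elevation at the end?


elevation = 600 + 1 * 50 = 650 m

650 m


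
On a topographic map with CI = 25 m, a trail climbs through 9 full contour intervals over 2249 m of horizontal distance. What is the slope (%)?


elevation change = 9 * 25 = 225 m
slope = 225 / 2249 * 100 = 10.0%

10.0%


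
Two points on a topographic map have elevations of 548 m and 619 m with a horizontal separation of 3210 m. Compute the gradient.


gradient = (619 - 548) / 3210 = 71 / 3210 = 0.0221

0.0221


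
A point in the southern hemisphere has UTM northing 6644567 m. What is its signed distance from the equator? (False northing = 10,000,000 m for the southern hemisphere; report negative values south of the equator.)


For southern: actual = 6644567 - 10000000 = -3355433 m

-3355433 m


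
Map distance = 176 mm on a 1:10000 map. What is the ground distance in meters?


ground = 176 mm * 10000 / 1000 = 1760.0 m

1760.0 m


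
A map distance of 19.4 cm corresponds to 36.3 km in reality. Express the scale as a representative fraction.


ground = 36.3 km = 3630000 cm; RF denominator = ground / map = 3630000 / 19.4 ≈ 187113; RF = 1:187113

1:187113


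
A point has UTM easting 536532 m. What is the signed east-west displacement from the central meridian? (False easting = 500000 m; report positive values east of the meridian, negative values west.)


displacement = 536532 - 500000 = 36532 m

36532 m


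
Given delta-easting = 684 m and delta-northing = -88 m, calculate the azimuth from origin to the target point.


az = atan2(684, -88) = 97.3 deg
adjusted to 0-360: 97.3 degrees

97.3 degrees


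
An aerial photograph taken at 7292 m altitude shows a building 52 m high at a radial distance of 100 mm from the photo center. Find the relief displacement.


d = h * r / H = 52 * 100 / 7292 = 0.71 mm

0.71 mm


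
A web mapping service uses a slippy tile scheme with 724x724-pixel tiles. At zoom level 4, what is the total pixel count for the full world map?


tiles per axis = 2^4 = 16
total tiles = 16^2 = 256
pixels per axis = 16 * 724 = 11584
total pixels = 11584^2 = 134189056

134189056 pixels


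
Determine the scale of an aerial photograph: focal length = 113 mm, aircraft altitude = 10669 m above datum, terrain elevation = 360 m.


scale = f / (H - h) = 113 mm / 10309 m = 113 / 10309000 = 1:91230

1:91230


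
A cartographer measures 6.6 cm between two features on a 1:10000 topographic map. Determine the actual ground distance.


ground = 6.6 cm * 10000 / 100 = 660.0 m

660.0 m


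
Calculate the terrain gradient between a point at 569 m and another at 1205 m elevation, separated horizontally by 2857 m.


gradient = (1205 - 569) / 2857 = 636 / 2857 = 0.2226

0.2226


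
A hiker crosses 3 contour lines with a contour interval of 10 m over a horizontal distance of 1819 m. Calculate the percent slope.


elevation change = 3 * 10 = 30 m
slope = 30 / 1819 * 100 = 1.6%

1.6%


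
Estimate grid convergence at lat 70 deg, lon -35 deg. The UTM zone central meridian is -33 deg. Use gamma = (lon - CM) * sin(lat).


gamma = (-35 - -33) * sin(70) = -2 * 0.939693 = -1.879 degrees

-1.879 degrees


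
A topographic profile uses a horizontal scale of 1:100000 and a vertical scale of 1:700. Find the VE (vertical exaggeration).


VE = horizontal_scale / vertical_scale = 100000 / 700 ≈ 142.9

142.9x


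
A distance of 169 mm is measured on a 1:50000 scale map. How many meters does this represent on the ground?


ground = 169 mm * 50000 / 1000 = 8450.0 m

8450.0 m


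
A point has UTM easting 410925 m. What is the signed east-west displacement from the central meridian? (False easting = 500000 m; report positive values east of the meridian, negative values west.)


displacement = 410925 - 500000 = -89075 m

-89075 m


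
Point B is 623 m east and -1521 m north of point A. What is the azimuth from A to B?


az = atan2(623, -1521) = 157.7 deg
adjusted to 0-360: 157.7 degrees

157.7 degrees


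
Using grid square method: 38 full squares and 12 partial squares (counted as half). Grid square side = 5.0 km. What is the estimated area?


effective squares = 38 + 12 * 0.5 = 44.0
area = 44.0 * 25.0 = 1100.0 km^2

1100.0 km^2


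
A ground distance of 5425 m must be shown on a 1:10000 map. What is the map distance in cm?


map_cm = 5425 * 100 / 10000 = 54.25 cm

54.25 cm


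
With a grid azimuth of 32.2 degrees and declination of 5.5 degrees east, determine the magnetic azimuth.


magnetic azimuth = grid azimuth - declination (east +ve)
mag_az = 32.2 - 5.5 = 26.7 degrees

26.7 degrees


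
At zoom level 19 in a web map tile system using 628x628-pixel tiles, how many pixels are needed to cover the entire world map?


tiles per axis = 2^19 = 524288
total tiles = 524288^2 = 274877906944
pixels per axis = 524288 * 628 = 329252864
total pixels = 329252864^2 = 108407448452202496

108407448452202496 pixels


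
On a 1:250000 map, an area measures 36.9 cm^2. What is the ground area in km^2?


ground_area = 36.9 * (250000/100)^2 = 230625000.0 m^2 = 230.625 km^2

230.625 km^2


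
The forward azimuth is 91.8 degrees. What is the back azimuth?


back azimuth = (91.8 + 180) mod 360 = 271.8 degrees

271.8 degrees


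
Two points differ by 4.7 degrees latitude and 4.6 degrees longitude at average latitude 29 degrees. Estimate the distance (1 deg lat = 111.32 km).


dlat_km = 4.7 * 111.32 = 523.204
dlon_km = 4.6 * 111.32 * cos(29) ≈ 447.868
dist = sqrt(523.204^2 + 447.868^2) ≈ 688.7 km

688.7 km


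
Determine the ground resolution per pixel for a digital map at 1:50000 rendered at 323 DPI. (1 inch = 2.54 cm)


pixel_cm = 2.54 / 323 ≈ 0.007864 cm
ground = pixel_cm * 50000 / 100 = 2.54 * 50000 / (323 * 100) = 127000 / 32300 ≈ 3.93 m

3.93 m


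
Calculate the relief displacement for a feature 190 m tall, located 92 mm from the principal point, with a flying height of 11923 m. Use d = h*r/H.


d = h * r / H = 190 * 92 / 11923 = 1.47 mm

1.47 mm


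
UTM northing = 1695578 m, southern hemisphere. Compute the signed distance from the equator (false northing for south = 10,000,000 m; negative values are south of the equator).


For southern: actual = 1695578 - 10000000 = -8304422 m

-8304422 m


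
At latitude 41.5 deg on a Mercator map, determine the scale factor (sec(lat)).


SF = 1 / cos(41.5) = 1 / 0.748956 = 1.335

1.335


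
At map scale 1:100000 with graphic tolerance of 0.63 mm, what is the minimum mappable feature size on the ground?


ground = 0.63 mm * 100000 / 1000 = 63.0 m

63.0 m


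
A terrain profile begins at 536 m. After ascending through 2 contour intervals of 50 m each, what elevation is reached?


elevation = 536 + 2 * 50 = 636 m

636 m


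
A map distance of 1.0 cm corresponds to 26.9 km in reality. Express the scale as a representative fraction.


ground = 26.9 km = 2690000 cm; RF denominator = ground / map = 2690000 / 1.0 = 2690000; RF = 1:2690000

1:2690000


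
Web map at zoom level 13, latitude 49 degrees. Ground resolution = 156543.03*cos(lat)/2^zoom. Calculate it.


res = 156543.03 * cos(49) / 2^13 = 156543.03 * 0.65605903 / 8192 = 12.54 m/pixel

12.54 m/pixel


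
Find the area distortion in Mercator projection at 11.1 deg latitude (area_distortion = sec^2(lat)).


area_distortion = 1/cos^2(11.1) = 1.038

1.038


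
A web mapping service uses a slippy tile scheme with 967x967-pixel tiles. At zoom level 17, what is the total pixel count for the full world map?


tiles per axis = 2^17 = 131072
total tiles = 131072^2 = 17179869184
pixels per axis = 131072 * 967 = 126746624
total pixels = 126746624^2 = 16064706695397376

16064706695397376 pixels


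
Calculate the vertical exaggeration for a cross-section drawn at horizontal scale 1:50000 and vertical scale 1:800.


VE = horizontal_scale / vertical_scale = 50000 / 800 = 62.5

62.5x


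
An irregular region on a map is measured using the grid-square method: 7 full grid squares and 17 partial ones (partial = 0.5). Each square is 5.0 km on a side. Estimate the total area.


effective squares = 7 + 17 * 0.5 = 15.5
area = 15.5 * 25.0 = 387.5 km^2

387.5 km^2


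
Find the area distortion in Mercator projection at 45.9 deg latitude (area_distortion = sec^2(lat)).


area_distortion = 1/cos^2(45.9) = 2.065

2.065


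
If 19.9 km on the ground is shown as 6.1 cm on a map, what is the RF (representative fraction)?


ground = 19.9 km = 1990000 cm; RF denominator = ground / map = 1990000 / 6.1 ≈ 326230; RF = 1:326230

1:326230


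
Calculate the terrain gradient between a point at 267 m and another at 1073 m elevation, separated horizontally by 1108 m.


gradient = (1073 - 267) / 1108 = 806 / 1108 = 0.7274

0.7274


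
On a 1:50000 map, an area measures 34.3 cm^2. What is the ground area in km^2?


ground_area = 34.3 * (50000/100)^2 = 8575000.0 m^2 = 8.575 km^2

8.575 km^2


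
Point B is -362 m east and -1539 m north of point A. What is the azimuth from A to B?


az = atan2(-362, -1539) = -166.8 deg
adjusted to 0-360: 193.2 degrees

193.2 degrees


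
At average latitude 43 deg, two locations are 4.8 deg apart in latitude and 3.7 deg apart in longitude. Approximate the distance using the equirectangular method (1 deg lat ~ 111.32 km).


dlat_km = 4.8 * 111.32 = 534.336
dlon_km = 3.7 * 111.32 * cos(43) ≈ 301.233
dist = sqrt(534.336^2 + 301.233^2) ≈ 613.4 km

613.4 km


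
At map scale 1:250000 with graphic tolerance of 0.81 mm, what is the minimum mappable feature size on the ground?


ground = 0.81 mm * 250000 / 1000 = 202.5 m

202.5 m


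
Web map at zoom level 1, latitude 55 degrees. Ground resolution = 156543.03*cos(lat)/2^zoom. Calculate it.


res = 156543.03 * cos(55) / 2^1 = 156543.03 * 0.57357644 / 2 = 44894.7 m/pixel

44894.7 m/pixel


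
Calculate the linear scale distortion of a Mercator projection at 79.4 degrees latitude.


SF = 1 / cos(79.4) = 1 / 0.183951 = 5.436

5.436


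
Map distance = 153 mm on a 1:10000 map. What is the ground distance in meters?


ground = 153 mm * 10000 / 1000 = 1530.0 m

1530.0 m


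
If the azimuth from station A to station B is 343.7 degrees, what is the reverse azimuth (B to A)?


back azimuth = (343.7 + 180) mod 360 = 163.7 degrees

163.7 degrees


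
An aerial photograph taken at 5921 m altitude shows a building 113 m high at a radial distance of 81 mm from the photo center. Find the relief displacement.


d = h * r / H = 113 * 81 / 5921 = 1.55 mm

1.55 mm


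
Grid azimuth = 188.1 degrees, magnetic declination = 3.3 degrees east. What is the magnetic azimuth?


magnetic azimuth = grid azimuth - declination (east +ve)
mag_az = 188.1 - 3.3 = 184.8 degrees

184.8 degrees


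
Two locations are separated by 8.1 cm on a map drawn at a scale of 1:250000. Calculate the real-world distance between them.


ground = 8.1 cm * 250000 / 100 = 20250.0 m = 20.25 km

20.25 km


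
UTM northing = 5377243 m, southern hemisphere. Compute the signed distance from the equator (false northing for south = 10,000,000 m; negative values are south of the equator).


For southern: actual = 5377243 - 10000000 = -4622757 m

-4622757 m


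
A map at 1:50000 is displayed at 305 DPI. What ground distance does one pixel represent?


pixel_cm = 2.54 / 305 ≈ 0.008328 cm
ground = pixel_cm * 50000 / 100 = 2.54 * 50000 / (305 * 100) = 127000 / 30500 ≈ 4.16 m

4.16 m


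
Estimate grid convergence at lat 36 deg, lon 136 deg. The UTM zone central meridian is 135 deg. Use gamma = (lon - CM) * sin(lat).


gamma = (136 - 135) * sin(36) = 1 * 0.587785 = 0.588 degrees

0.588 degrees


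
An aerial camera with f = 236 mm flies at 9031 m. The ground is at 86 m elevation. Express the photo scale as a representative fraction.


scale = f / (H - h) = 236 mm / 8945 m = 236 / 8945000 = 1:37903

1:37903


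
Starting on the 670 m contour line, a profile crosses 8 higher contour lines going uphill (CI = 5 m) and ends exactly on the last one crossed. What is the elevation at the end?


elevation = 670 + 8 * 5 = 710 m

710 m


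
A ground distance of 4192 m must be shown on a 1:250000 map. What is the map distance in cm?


map_cm = 4192 * 100 / 250000 = 1.6768 cm ≈ 1.68 cm

1.68 cm


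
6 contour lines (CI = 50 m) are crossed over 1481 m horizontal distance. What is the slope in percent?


elevation change = 6 * 50 = 300 m
slope = 300 / 1481 * 100 = 20.3%

20.3%


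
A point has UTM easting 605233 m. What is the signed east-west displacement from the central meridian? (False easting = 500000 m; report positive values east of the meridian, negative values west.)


displacement = 605233 - 500000 = 105233 m

105233 m


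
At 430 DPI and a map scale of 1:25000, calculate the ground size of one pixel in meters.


pixel_cm = 2.54 / 430 ≈ 0.005907 cm
ground = pixel_cm * 25000 / 100 = 2.54 * 25000 / (430 * 100) = 63500 / 43000 ≈ 1.48 m

1.48 m


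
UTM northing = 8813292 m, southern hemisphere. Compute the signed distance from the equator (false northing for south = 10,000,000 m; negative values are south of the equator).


For southern: actual = 8813292 - 10000000 = -1186708 m

-1186708 m


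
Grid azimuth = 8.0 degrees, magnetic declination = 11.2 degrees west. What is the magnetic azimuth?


magnetic azimuth = grid azimuth - declination (east +ve)
mag_az = 8.0 - -11.2 = 19.2 degrees

19.2 degrees


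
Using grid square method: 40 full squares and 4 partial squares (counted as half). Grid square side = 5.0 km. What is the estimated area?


effective squares = 40 + 4 * 0.5 = 42.0
area = 42.0 * 25.0 = 1050.0 km^2

1050.0 km^2


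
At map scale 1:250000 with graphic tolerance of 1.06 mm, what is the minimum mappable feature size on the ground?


ground = 1.06 mm * 250000 / 1000 = 265.0 m

265.0 m


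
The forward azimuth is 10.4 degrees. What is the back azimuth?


back azimuth = (10.4 + 180) mod 360 = 190.4 degrees

190.4 degrees


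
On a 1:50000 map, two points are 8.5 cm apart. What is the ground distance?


ground = 8.5 cm * 50000 / 100 = 4250.0 m = 4.25 km

4.25 km


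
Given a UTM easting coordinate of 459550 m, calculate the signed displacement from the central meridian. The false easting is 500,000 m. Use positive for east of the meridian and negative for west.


displacement = 459550 - 500000 = -40450 m

-40450 m


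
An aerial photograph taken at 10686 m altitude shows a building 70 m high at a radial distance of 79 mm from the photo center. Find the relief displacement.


d = h * r / H = 70 * 79 / 10686 = 0.52 mm

0.52 mm


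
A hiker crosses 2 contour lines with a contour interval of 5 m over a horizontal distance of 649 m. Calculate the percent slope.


elevation change = 2 * 5 = 10 m
slope = 10 / 649 * 100 = 1.5%

1.5%


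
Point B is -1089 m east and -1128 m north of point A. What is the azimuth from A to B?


az = atan2(-1089, -1128) = -136.0 deg
adjusted to 0-360: 224.0 degrees

224.0 degrees


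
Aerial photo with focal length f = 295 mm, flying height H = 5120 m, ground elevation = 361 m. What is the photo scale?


scale = f / (H - h) = 295 mm / 4759 m = 295 / 4759000 = 1:16132

1:16132


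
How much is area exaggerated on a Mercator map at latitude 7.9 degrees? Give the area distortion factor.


area_distortion = 1/cos^2(7.9) = 1.019

1.019


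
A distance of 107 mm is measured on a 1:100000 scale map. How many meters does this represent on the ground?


ground = 107 mm * 100000 / 1000 = 10700.0 m

10700.0 m


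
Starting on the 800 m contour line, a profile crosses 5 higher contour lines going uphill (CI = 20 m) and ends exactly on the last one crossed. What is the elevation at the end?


elevation = 800 + 5 * 20 = 900 m

900 m


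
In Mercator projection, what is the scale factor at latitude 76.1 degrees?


SF = 1 / cos(76.1) = 1 / 0.240228 = 4.163

4.163


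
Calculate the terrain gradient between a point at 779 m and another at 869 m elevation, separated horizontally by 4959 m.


gradient = (869 - 779) / 4959 = 90 / 4959 = 0.0181

0.0181


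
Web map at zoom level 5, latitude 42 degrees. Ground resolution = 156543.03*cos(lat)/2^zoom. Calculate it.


res = 156543.03 * cos(42) / 2^5 = 156543.03 * 0.74314483 / 32 = 3635.44 m/pixel

3635.44 m/pixel


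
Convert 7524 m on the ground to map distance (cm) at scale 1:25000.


map_cm = 7524 * 100 / 25000 = 30.096 cm ≈ 30.1 cm

30.1 cm


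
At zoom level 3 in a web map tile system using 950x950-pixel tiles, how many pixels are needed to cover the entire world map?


tiles per axis = 2^3 = 8
total tiles = 8^2 = 64
pixels per axis = 8 * 950 = 7600
total pixels = 7600^2 = 57760000

57760000 pixels


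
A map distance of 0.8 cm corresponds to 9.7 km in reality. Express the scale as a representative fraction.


ground = 9.7 km = 970000 cm; RF denominator = ground / map = 970000 / 0.8 = 1212500; RF = 1:1212500

1:1212500


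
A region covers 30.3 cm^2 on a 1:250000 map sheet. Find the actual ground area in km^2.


ground_area = 30.3 * (250000/100)^2 = 189375000.0 m^2 = 189.375 km^2

189.375 km^2


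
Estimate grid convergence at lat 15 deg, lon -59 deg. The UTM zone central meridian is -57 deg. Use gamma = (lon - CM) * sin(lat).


gamma = (-59 - -57) * sin(15) = -2 * 0.258819 = -0.518 degrees

-0.518 degrees


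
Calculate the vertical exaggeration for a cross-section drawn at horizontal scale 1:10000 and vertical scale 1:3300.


VE = horizontal_scale / vertical_scale = 10000 / 3300 ≈ 3.0

3.0x


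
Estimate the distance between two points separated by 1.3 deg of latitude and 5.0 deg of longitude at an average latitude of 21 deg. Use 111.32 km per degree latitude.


dlat_km = 1.3 * 111.32 = 144.716
dlon_km = 5.0 * 111.32 * cos(21) ≈ 519.631
dist = sqrt(144.716^2 + 519.631^2) ≈ 539.4 km

539.4 km


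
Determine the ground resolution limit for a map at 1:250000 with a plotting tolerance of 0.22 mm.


ground = 0.22 mm * 250000 / 1000 = 55.0 m

55.0 m


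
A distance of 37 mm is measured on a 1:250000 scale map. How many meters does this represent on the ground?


ground = 37 mm * 250000 / 1000 = 9250.0 m

9250.0 m


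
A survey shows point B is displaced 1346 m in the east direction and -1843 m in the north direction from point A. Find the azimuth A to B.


az = atan2(1346, -1843) = 143.9 deg
adjusted to 0-360: 143.9 degrees

143.9 degrees


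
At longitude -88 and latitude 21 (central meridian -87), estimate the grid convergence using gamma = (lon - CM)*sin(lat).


gamma = (-88 - -87) * sin(21) = -1 * 0.358368 = -0.358 degrees

-0.358 degrees


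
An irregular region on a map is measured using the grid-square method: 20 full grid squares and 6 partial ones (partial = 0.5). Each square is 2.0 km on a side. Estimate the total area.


effective squares = 20 + 6 * 0.5 = 23.0
area = 23.0 * 4.0 = 92.0 km^2

92.0 km^2


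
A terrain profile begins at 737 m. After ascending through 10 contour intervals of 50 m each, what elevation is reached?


elevation = 737 + 10 * 50 = 1237 m

1237 m


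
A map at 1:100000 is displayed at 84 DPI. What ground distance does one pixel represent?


pixel_cm = 2.54 / 84 ≈ 0.030238 cm
ground = pixel_cm * 100000 / 100 = 2.54 * 100000 / (84 * 100) = 254000 / 8400 ≈ 30.24 m

30.24 m


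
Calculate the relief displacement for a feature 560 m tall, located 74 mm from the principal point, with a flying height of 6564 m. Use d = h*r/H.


d = h * r / H = 560 * 74 / 6564 = 6.31 mm

6.31 mm


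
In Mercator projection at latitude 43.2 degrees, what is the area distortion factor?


area_distortion = 1/cos^2(43.2) = 1.882

1.882


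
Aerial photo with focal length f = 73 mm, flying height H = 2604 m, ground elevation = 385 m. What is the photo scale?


scale = f / (H - h) = 73 mm / 2219 m = 73 / 2219000 = 1:30397

1:30397


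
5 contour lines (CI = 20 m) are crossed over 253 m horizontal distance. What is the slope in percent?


elevation change = 5 * 20 = 100 m
slope = 100 / 253 * 100 = 39.5%

39.5%


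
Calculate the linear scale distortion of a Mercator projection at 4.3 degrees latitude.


SF = 1 / cos(4.3) = 1 / 0.997185 = 1.003

1.003


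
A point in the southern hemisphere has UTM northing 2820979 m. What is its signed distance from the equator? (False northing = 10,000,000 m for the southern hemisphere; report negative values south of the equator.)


For southern: actual = 2820979 - 10000000 = -7179021 m

-7179021 m


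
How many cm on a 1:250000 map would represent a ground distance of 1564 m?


map_cm = 1564 * 100 / 250000 = 0.6256 cm ≈ 0.63 cm

0.63 cm


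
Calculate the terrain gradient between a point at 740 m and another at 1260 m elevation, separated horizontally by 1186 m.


gradient = (1260 - 740) / 1186 = 520 / 1186 = 0.4384

0.4384


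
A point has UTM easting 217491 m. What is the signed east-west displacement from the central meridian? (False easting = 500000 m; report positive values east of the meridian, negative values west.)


displacement = 217491 - 500000 = -282509 m

-282509 m


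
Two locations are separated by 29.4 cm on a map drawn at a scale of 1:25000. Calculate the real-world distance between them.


ground = 29.4 cm * 25000 / 100 = 7350.0 m = 7.35 km

7.35 km


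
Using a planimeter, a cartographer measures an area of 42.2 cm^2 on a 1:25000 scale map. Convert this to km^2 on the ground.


ground_area = 42.2 * (25000/100)^2 = 2637500.0 m^2 = 2.6375 km^2 ≈ 2.638 km^2

2.638 km^2


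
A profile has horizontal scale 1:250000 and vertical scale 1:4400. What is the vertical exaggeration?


VE = horizontal_scale / vertical_scale = 250000 / 4400 ≈ 56.8

56.8x


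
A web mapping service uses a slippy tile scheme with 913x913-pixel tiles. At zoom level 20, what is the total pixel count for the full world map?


tiles per axis = 2^20 = 1048576
total tiles = 1048576^2 = 1099511627776
pixels per axis = 1048576 * 913 = 957349888
total pixels = 957349888^2 = 916518808053612544

916518808053612544 pixels


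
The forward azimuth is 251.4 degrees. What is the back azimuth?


back azimuth = (251.4 + 180) mod 360 = 71.4 degrees

71.4 degrees


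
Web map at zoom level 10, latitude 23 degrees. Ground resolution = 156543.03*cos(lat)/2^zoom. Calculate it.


res = 156543.03 * cos(23) / 2^10 = 156543.03 * 0.92050485 / 1024 = 140.72 m/pixel

140.72 m/pixel


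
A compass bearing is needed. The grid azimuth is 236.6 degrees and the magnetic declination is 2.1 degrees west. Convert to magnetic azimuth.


magnetic azimuth = grid azimuth - declination (east +ve)
mag_az = 236.6 - -2.1 = 238.7 degrees

238.7 degrees


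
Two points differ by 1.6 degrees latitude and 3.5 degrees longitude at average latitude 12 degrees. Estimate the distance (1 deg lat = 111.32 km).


dlat_km = 1.6 * 111.32 = 178.112
dlon_km = 3.5 * 111.32 * cos(12) ≈ 381.106
dist = sqrt(178.112^2 + 381.106^2) ≈ 420.7 km

420.7 km


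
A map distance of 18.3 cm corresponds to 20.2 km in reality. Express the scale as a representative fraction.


ground = 20.2 km = 2020000 cm; RF denominator = ground / map = 2020000 / 18.3 ≈ 110383; RF = 1:110383

1:110383


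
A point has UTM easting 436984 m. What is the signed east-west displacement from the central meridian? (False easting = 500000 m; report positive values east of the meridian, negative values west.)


displacement = 436984 - 500000 = -63016 m

-63016 m


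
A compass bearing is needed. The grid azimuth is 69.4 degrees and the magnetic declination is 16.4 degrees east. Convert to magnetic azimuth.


magnetic azimuth = grid azimuth - declination (east +ve)
mag_az = 69.4 - 16.4 = 53.0 degrees

53.0 degrees


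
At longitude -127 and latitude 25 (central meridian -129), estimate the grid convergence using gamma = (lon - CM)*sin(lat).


gamma = (-127 - -129) * sin(25) = 2 * 0.422618 = 0.845 degrees

0.845 degrees


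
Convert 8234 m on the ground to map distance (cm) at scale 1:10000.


map_cm = 8234 * 100 / 10000 = 82.34 cm

82.34 cm


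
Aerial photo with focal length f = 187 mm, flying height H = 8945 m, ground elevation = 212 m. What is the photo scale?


scale = f / (H - h) = 187 mm / 8733 m = 187 / 8733000 = 1:46701

1:46701


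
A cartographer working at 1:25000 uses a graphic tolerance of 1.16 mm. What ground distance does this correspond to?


ground = 1.16 mm * 25000 / 1000 = 29.0 m

29.0 m


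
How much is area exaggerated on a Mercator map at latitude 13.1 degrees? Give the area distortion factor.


area_distortion = 1/cos^2(13.1) = 1.054

1.054


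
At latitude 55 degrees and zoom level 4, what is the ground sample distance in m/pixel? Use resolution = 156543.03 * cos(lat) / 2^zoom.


res = 156543.03 * cos(55) / 2^4 = 156543.03 * 0.57357644 / 16 = 5611.84 m/pixel

5611.84 m/pixel


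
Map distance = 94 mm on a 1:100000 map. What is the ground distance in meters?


ground = 94 mm * 100000 / 1000 = 9400.0 m

9400.0 m


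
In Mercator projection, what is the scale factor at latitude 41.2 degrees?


SF = 1 / cos(41.2) = 1 / 0.752415 = 1.329

1.329


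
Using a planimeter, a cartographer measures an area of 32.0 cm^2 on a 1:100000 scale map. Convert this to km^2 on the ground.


ground_area = 32.0 * (100000/100)^2 = 32000000.0 m^2 = 32.0 km^2

32.0 km^2


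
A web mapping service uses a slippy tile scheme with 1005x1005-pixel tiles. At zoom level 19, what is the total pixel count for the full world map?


tiles per axis = 2^19 = 524288
total tiles = 524288^2 = 274877906944
pixels per axis = 524288 * 1005 = 526909440
total pixels = 526909440^2 = 277633557961113600

277633557961113600 pixels


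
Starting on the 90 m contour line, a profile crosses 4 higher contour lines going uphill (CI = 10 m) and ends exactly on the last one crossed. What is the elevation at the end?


elevation = 90 + 4 * 10 = 130 m

130 m


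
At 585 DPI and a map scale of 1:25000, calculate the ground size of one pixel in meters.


pixel_cm = 2.54 / 585 ≈ 0.004342 cm
ground = pixel_cm * 25000 / 100 = 2.54 * 25000 / (585 * 100) = 63500 / 58500 ≈ 1.09 m

1.09 m


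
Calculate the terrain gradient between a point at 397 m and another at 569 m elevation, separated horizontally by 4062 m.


gradient = (569 - 397) / 4062 = 172 / 4062 = 0.0423

0.0423


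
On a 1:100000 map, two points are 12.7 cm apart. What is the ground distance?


ground = 12.7 cm * 100000 / 100 = 12700.0 m = 12.7 km

12.7 km


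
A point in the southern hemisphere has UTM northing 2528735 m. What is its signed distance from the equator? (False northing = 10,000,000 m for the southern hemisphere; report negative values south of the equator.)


For southern: actual = 2528735 - 10000000 = -7471265 m

-7471265 m


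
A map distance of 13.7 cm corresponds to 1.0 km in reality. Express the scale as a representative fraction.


ground = 1.0 km = 100000 cm; RF denominator = ground / map = 100000 / 13.7 ≈ 7299; RF = 1:7299

1:7299


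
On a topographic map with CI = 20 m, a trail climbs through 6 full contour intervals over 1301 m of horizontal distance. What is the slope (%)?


elevation change = 6 * 20 = 120 m
slope = 120 / 1301 * 100 = 9.2%

9.2%


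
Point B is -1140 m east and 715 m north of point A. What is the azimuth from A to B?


az = atan2(-1140, 715) = -57.9 deg
adjusted to 0-360: 302.1 degrees

302.1 degrees


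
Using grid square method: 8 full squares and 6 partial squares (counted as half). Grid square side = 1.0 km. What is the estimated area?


effective squares = 8 + 6 * 0.5 = 11.0
area = 11.0 * 1.0 = 11.0 km^2

11.0 km^2


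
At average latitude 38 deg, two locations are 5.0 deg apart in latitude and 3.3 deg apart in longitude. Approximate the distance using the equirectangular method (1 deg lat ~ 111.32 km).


dlat_km = 5.0 * 111.32 = 556.6
dlon_km = 3.3 * 111.32 * cos(38) ≈ 289.48
dist = sqrt(556.6^2 + 289.48^2) ≈ 627.4 km

627.4 km


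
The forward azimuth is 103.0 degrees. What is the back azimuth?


back azimuth = (103.0 + 180) mod 360 = 283.0 degrees

283.0 degrees


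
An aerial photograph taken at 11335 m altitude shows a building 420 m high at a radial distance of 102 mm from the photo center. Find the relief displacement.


d = h * r / H = 420 * 102 / 11335 = 3.78 mm

3.78 mm


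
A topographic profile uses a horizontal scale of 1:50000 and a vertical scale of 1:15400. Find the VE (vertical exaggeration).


VE = horizontal_scale / vertical_scale = 50000 / 15400 ≈ 3.2

3.2x


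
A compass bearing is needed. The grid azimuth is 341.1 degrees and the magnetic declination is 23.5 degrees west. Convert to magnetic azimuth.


magnetic azimuth = grid azimuth - declination (east +ve)
mag_az = 341.1 - -23.5 = 4.6 degrees

4.6 degrees


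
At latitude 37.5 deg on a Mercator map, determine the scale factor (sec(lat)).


SF = 1 / cos(37.5) = 1 / 0.793353 = 1.26

1.26


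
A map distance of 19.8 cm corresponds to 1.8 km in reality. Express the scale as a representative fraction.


ground = 1.8 km = 180000 cm; RF denominator = ground / map = 180000 / 19.8 ≈ 9091; RF = 1:9091

1:9091


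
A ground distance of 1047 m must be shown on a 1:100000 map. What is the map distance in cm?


map_cm = 1047 * 100 / 100000 = 1.047 cm ≈ 1.05 cm

1.05 cm


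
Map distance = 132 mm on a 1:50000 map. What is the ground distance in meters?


ground = 132 mm * 50000 / 1000 = 6600.0 m

6600.0 m


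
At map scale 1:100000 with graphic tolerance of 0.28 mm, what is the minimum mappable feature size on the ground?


ground = 0.28 mm * 100000 / 1000 = 28.0 m

28.0 m


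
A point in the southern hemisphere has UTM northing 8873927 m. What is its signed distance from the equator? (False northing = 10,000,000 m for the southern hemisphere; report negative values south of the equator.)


For southern: actual = 8873927 - 10000000 = -1126073 m

-1126073 m


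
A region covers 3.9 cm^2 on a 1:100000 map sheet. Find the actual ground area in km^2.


ground_area = 3.9 * (100000/100)^2 = 3900000.0 m^2 = 3.9 km^2

3.9 km^2


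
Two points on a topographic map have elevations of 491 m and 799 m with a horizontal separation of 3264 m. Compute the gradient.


gradient = (799 - 491) / 3264 = 308 / 3264 = 0.0944

0.0944


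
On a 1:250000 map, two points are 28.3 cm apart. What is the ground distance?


ground = 28.3 cm * 250000 / 100 = 70750.0 m = 70.75 km

70.75 km


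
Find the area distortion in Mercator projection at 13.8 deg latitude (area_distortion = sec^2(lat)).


area_distortion = 1/cos^2(13.8) = 1.06

1.06


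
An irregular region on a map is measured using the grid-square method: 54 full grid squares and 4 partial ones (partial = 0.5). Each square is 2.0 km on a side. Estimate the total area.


effective squares = 54 + 4 * 0.5 = 56.0
area = 56.0 * 4.0 = 224.0 km^2

224.0 km^2


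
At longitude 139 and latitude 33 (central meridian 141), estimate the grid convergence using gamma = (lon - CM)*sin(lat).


gamma = (139 - 141) * sin(33) = -2 * 0.544639 = -1.089 degrees

-1.089 degrees


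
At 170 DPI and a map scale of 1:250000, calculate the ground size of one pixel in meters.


pixel_cm = 2.54 / 170 ≈ 0.014941 cm
ground = pixel_cm * 250000 / 100 = 2.54 * 250000 / (170 * 100) = 635000 / 17000 ≈ 37.35 m

37.35 m


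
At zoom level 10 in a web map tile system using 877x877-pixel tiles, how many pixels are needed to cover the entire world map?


tiles per axis = 2^10 = 1024
total tiles = 1024^2 = 1048576
pixels per axis = 1024 * 877 = 898048
total pixels = 898048^2 = 806490210304

806490210304 pixels


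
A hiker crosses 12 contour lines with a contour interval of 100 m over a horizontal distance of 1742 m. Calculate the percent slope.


elevation change = 12 * 100 = 1200 m
slope = 1200 / 1742 * 100 = 68.9%

68.9%


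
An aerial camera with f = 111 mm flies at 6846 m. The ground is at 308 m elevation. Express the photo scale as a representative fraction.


scale = f / (H - h) = 111 mm / 6538 m = 111 / 6538000 = 1:58901

1:58901
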